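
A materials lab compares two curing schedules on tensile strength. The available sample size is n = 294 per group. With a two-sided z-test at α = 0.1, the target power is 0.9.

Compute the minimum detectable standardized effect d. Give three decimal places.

Required noncentrality: δ = z_{0.05} + z_{0.10} = 1.645 + 1.282 = 2.926.
(The second rejection-region term Φ(−δ − z_{α/2}) is negligible and dropped.)
δ = d·√(n/2) ⇒ d = δ/√(n/2) = 2.926/√(294/2) = 0.2414.

d ≈ 0.241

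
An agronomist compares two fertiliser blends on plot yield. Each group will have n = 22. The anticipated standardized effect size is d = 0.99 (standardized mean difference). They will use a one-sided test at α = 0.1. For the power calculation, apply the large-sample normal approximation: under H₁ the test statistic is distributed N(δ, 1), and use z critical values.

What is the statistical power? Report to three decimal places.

Power ≈ 0.977

Noncentrality parameter: δ = d·√(n/2) = 0.99 × √(22/2) = 3.2835
Critical value for a one-sided test at α = 0.1: z_α = 1.282.
Power = P(Z > 1.282 − δ) = Φ(2.002) = 0.9774.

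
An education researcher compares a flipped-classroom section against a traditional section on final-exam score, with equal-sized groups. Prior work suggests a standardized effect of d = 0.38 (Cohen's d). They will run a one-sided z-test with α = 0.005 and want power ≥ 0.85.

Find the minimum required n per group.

n = 181 per group

Set Φ(δ − 2.576) = 0.85; then δ − 2.576 = Φ⁻¹(0.85) = 1.036, giving δ = 3.612.
δ = d·√(n/2) ⇒ n = 2(δ/d)² = 2 × (3.612 / 0.38)² = 180.73.
Round up to the next whole unit.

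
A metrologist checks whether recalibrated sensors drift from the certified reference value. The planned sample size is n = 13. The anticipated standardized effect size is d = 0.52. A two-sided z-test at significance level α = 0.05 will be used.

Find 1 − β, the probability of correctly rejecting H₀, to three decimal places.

Noncentrality parameter: δ = d·√n = 0.52 × √13 = 1.8749
Critical value for a two-sided test at α = 0.05: z_{α/2} = 1.960.
Power = Φ(δ − 1.960) + Φ(−δ − 1.960) = Φ(-0.085) + Φ(-3.835) = 0.4661 + 0.0001 = 0.4662.

Power ≈ 0.466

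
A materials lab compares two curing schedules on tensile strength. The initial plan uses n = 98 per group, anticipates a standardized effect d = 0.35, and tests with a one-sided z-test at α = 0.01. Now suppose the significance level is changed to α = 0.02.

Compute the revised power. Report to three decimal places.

δ = d·√(n/2) = 0.35 × √(98/2) = 2.4500 (unchanged). New critical value: z_{0.02} = 2.054.
Revised power = P(Z > 2.054 − δ) = Φ(0.396) = 0.6540.

Power ≈ 0.654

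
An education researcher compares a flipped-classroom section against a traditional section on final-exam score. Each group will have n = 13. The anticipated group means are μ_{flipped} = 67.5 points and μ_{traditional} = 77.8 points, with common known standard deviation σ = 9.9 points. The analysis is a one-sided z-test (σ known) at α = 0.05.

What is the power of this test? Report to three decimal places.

Power ≈ 0.843

Standardized effect: d = |μ_{flipped} − μ_{traditional}| / σ = |67.5 − 77.8| / 9.9 = 1.0404
Noncentrality parameter: δ = d·√(n/2) = 1.0404 × √(13/2) = 2.6525
One-sided α = 0.05 → critical value z_{0.05} = 1.645.
Power = Φ(δ − 1.645) = Φ(1.008) = 0.8432.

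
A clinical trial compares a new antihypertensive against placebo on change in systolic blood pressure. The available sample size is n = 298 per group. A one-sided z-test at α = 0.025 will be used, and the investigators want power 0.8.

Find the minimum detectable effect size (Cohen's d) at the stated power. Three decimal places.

Required noncentrality: δ = z_{0.025} + z_{0.20} = 1.960 + 0.842 = 2.802.
δ = d·√(n/2) ⇒ d = δ/√(n/2) = 2.802/√(298/2) = 0.2295.

d ≈ 0.230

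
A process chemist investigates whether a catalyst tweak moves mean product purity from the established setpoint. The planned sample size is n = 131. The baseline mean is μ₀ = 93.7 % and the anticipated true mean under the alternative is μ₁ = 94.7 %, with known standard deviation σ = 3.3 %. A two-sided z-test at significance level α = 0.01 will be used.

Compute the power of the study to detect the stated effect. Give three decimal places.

Standardized effect: d = |μ₁ − μ₀| / σ = |94.7 − 93.7| / 3.3 = 0.3030
Noncentrality parameter: δ = d·√n = 0.3030 × √131 = 3.4683
Critical value for a two-sided test at α = 0.01: z_{α/2} = 2.576.
Power = Φ(δ − 2.576) + Φ(−δ − 2.576) = Φ(0.893) + Φ(-6.044) = 0.8139 + 0.0000 = 0.8139.

Power ≈ 0.814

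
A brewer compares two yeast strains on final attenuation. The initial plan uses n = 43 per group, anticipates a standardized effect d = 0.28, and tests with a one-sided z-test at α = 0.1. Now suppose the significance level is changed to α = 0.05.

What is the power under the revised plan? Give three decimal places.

Power ≈ 0.364

δ = d·√(n/2) = 0.28 × √(43/2) = 1.2983 (unchanged). New critical value: z_{0.05} = 1.645.
Revised power = P(Z > 1.645 − δ) = Φ(-0.347) = 0.3645.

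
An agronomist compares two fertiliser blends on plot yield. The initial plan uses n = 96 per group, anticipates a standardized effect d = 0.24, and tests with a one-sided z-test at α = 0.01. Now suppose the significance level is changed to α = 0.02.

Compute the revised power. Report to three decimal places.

Power ≈ 0.348

δ = d·√(n/2) = 0.24 × √(96/2) = 1.6628 (unchanged). New critical value: z_{0.02} = 2.054.
Revised power = P(Z > 2.054 − δ) = Φ(-0.391) = 0.3479.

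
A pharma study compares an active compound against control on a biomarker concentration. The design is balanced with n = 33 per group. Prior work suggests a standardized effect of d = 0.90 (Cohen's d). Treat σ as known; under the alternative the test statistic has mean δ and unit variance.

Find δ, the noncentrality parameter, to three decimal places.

δ ≈ 3.656

δ = d·√(n/2) = 0.90 × √(33/2) = 3.6558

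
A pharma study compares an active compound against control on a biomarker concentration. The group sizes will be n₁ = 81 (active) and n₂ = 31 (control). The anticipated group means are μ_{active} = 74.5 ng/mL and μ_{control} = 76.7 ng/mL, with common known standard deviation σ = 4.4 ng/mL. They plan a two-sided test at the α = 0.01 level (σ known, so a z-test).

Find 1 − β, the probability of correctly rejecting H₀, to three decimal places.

Standardized effect: d = |μ_{active} − μ_{control}| / σ = |74.5 − 76.7| / 4.4 = 0.5000
Noncentrality parameter: δ = d / √(1/n₁ + 1/n₂) = 0.5000 / √(1/81 + 1/31) = 2.3675
Critical value for a two-sided test at α = 0.01: z_{α/2} = 2.576.
Power = Φ(δ − 2.576) + Φ(−δ − 2.576) = Φ(-0.208) + Φ(-4.943) = 0.4175 + 0.0000 = 0.4175.

Power ≈ 0.417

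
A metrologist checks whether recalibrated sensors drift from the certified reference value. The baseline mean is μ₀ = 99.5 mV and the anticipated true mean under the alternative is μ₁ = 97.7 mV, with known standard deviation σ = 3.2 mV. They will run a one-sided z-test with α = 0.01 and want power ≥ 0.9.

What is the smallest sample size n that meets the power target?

Standardized effect: d = |μ₁ − μ₀| / σ = |97.7 − 99.5| / 3.2 = 0.5625
For power 0.9 need Φ(δ − z_{0.01}) = 0.9, so δ = z_{0.01} + z_{0.10} = 2.326 + 1.282 = 3.608.
δ = d·√n ⇒ n = (δ/d)² = (3.608 / 0.5625)² = 41.14.
Round up to the next whole unit.

n = 42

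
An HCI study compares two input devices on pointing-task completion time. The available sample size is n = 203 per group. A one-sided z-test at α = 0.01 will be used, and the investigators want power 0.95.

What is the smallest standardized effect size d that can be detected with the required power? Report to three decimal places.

Required noncentrality: δ = z_{0.01} + z_{0.05} = 2.326 + 1.645 = 3.971.
δ = d·√(n/2) ⇒ d = δ/√(n/2) = 3.971/√(203/2) = 0.3942.

d ≈ 0.394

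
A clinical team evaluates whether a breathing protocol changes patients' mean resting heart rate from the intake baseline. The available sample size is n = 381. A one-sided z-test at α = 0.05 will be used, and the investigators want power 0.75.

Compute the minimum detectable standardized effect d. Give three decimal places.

Required noncentrality: δ = z_{0.05} + z_{0.25} = 1.645 + 0.674 = 2.319.
δ = d·√n ⇒ d = δ/√n = 2.319/√381 = 0.1188.

d ≈ 0.119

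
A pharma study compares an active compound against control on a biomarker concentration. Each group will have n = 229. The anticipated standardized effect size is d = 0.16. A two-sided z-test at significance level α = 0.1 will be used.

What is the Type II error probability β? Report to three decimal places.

Noncentrality parameter: δ = d·√(n/2) = 0.16 × √(229/2) = 1.7121
Critical value for a two-sided test at α = 0.1: z_{α/2} = 1.645.
Power = Φ(δ − 1.645) + Φ(−δ − 1.645) = Φ(0.067) + Φ(-3.357) = 0.5268 + 0.0004 = 0.5272.
Type II error: β = 1 − power = 1 − 0.5272 = 0.4728.

β ≈ 0.473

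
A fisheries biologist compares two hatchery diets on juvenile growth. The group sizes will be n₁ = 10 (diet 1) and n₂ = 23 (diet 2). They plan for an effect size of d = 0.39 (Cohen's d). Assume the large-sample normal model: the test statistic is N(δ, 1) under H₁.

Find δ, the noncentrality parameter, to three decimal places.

The noncentrality parameter scales effect size by the design's sample-size factor: δ = d / √(1/n₁ + 1/n₂) = 0.39 / √(1/10 + 1/23) = 1.0296

δ ≈ 1.030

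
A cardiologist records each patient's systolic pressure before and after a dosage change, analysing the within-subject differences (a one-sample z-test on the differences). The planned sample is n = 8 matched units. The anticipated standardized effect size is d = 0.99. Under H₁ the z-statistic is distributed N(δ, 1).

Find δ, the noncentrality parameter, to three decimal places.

δ ≈ 2.800

δ = d·√n = 0.99 × √8 = 2.8001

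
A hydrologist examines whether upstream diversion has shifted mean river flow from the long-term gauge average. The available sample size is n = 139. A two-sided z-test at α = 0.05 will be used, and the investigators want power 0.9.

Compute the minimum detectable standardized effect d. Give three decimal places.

Required noncentrality: δ = z_{0.025} + z_{0.10} = 1.960 + 1.282 = 3.242.
(Lower-tail contribution to power is negligible for δ > 0.)
δ = d·√n ⇒ d = δ/√n = 3.242/√139 = 0.2749.

d ≈ 0.275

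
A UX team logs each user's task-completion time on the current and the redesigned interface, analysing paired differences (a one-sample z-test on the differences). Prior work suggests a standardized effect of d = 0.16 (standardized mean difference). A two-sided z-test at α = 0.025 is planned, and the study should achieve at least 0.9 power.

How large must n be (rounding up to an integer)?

n = 485

For power 0.9 need Φ(δ − z_{0.0125}) = 0.9, so δ = z_{0.0125} + z_{0.10} = 2.241 + 1.282 = 3.523.
(The Φ(−δ − z_{α/2}) term is vanishingly small for δ > 0 and is dropped in the standard sample-size formula.)
δ = d·√n ⇒ n = (δ/d)² = (3.523 / 0.16)² = 484.81.
Rounding up, n = 485.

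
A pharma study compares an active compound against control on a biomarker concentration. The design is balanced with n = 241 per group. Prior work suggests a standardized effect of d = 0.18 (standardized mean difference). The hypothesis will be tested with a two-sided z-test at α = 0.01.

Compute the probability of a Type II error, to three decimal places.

Noncentrality parameter: δ = d·√(n/2) = 0.18 × √(241/2) = 1.9759
Critical value for a two-sided test at α = 0.01: z_{α/2} = 2.576.
Power = Φ(δ − 2.576) + Φ(−δ − 2.576) = Φ(-0.600) + Φ(-4.552) = 0.2743 + 0.0000 = 0.2743.
Type II error: β = 1 − power = 1 − 0.2743 = 0.7257.

β ≈ 0.726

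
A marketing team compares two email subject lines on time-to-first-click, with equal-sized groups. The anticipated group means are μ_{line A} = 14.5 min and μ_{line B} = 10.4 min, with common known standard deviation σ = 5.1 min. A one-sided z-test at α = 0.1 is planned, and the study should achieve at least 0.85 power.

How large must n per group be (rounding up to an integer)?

Standardized effect: d = |μ_{line A} − μ_{line B}| / σ = |14.5 − 10.4| / 5.1 = 0.8039
Set Φ(δ − 1.282) = 0.85; then δ − 1.282 = Φ⁻¹(0.85) = 1.036, giving δ = 2.318.
δ = d·√(n/2) ⇒ n = 2(δ/d)² = 2 × (2.318 / 0.8039)² = 16.63.
Rounding up, n = 17 per group.

n = 17 per group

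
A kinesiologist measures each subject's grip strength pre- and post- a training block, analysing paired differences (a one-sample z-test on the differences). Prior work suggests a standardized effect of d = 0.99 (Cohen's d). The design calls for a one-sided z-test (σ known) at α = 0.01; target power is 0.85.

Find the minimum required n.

n = 12

Set Φ(δ − 2.326) = 0.85; then δ − 2.326 = Φ⁻¹(0.85) = 1.036, giving δ = 3.363.
δ = d·√n ⇒ n = (δ/d)² = (3.363 / 0.99)² = 11.54.
Round up to the next whole unit.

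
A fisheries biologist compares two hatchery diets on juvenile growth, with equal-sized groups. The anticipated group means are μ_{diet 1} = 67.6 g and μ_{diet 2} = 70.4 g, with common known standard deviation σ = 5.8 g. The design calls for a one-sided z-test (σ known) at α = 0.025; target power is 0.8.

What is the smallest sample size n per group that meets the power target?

Standardized effect: d = |μ_{diet 1} − μ_{diet 2}| / σ = |67.6 − 70.4| / 5.8 = 0.4828
For power 0.8 need Φ(δ − z_{0.025}) = 0.8, so δ = z_{0.025} + z_{0.20} = 1.960 + 0.842 = 2.802.
δ = d·√(n/2) ⇒ n = 2(δ/d)² = 2 × (2.802 / 0.4828)² = 67.36.
Round up to the next whole unit.

n = 68 per group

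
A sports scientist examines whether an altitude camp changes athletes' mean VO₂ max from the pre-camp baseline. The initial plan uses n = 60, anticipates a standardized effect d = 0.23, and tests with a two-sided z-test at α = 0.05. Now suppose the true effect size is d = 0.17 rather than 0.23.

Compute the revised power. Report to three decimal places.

Power ≈ 0.261

With d = 0.17: δ = d·√n = 0.17 × √60 = 1.3168. Critical value z_{0.025} = 1.960.
Revised power = Φ(δ − 1.960) + Φ(−δ − 1.960) = Φ(-0.643) + Φ(-3.277) = 0.2601 + 0.0005 = 0.2606.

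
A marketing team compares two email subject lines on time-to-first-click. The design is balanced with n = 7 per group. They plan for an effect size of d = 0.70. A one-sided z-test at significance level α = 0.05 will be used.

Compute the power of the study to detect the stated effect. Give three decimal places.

Power ≈ 0.369

Noncentrality parameter: λ = d·√(n/2) = 0.70 × √(7/2) = 1.3096
One-sided α = 0.05 → critical value z_{0.05} = 1.645.
Power = P(Z > 1.645 − λ) = Φ(-0.335) = 0.3687.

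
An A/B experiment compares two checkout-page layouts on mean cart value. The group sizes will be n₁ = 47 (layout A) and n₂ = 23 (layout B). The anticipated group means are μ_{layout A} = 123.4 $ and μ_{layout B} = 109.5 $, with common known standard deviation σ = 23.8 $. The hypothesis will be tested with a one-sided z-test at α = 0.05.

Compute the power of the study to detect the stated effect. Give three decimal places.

Standardized effect: d = |μ_{layout A} − μ_{layout B}| / σ = |123.4 − 109.5| / 23.8 = 0.5840
Noncentrality parameter: δ = d / √(1/n₁ + 1/n₂) = 0.5840 / √(1/47 + 1/23) = 2.2951
Critical value for a one-sided test at α = 0.05: z_α = 1.645.
Power = Φ(δ − 1.645) = Φ(0.650) = 0.7422.

Power ≈ 0.742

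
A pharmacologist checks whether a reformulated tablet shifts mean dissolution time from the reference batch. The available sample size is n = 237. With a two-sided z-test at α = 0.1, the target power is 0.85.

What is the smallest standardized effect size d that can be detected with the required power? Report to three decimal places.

d ≈ 0.174

Required noncentrality: δ = z_{0.05} + z_{0.15} = 1.645 + 1.036 = 2.681.
(The second rejection-region term Φ(−δ − z_{α/2}) is negligible and dropped.)
δ = d·√n ⇒ d = δ/√n = 2.681/√237 = 0.1742.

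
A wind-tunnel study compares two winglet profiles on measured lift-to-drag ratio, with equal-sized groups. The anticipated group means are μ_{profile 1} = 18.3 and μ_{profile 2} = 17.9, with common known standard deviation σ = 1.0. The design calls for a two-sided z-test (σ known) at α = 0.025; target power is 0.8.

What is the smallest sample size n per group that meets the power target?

Standardized effect: d = |μ_{profile 1} − μ_{profile 2}| / σ = |18.3 − 17.9| / 1.0 = 0.4000
Set Φ(δ − 2.241) = 0.8; then δ − 2.241 = Φ⁻¹(0.8) = 0.842, giving δ = 3.083.
(For δ > 0 the lower-tail rejection region contributes negligibly to power, so the one-term inversion is standard.)
δ = d·√(n/2) ⇒ n = 2(δ/d)² = 2 × (3.083 / 0.4000)² = 118.81.
Round up to the next whole unit.

n = 119 per group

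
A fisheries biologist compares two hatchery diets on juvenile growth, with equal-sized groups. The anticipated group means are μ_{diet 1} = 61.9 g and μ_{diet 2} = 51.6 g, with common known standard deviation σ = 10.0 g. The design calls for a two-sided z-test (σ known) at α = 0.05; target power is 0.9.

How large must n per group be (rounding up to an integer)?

n = 20 per group

Standardized effect: d = |μ_{diet 1} − μ_{diet 2}| / σ = |61.9 − 51.6| / 10.0 = 1.0300
For power 0.9 need Φ(δ − z_{0.025}) = 0.9, so δ = z_{0.025} + z_{0.10} = 1.960 + 1.282 = 3.242.
(For δ > 0 the lower-tail rejection region contributes negligibly to power, so the one-term inversion is standard.)
δ = d·√(n/2) ⇒ n = 2(δ/d)² = 2 × (3.242 / 1.0300)² = 19.81.
Rounding up, n = 20 per group.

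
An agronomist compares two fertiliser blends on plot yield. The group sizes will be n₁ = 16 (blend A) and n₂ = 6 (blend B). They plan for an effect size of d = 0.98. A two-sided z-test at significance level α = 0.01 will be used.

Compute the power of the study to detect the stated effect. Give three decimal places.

Power ≈ 0.299

Noncentrality parameter: δ = d / √(1/n₁ + 1/n₂) = 0.98 / √(1/16 + 1/6) = 2.0472
Two-sided α = 0.01 → critical value z_{0.005} = 2.576.
Power = Φ(δ − 2.576) + Φ(−δ − 2.576) = Φ(-0.529) + Φ(-4.623) = 0.2985 + 0.0000 = 0.2985.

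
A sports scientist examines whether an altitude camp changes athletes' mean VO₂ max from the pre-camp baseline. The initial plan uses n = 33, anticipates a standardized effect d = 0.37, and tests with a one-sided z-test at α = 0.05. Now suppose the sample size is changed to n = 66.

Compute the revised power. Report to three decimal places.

With n = 66: δ = d·√n = 0.37 × √66 = 3.0059. Critical value z_{0.05} = 1.645.
Revised power = P(Z > 1.645 − δ) = Φ(1.361) = 0.9132.

Power ≈ 0.913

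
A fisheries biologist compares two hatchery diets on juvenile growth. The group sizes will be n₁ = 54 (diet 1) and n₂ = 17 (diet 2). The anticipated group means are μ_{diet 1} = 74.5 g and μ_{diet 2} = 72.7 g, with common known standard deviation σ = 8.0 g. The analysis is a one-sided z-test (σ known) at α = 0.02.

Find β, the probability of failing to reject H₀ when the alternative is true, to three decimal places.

β ≈ 0.893

Standardized effect: d = |μ_{diet 1} − μ_{diet 2}| / σ = |74.5 − 72.7| / 8.0 = 0.2250
Noncentrality parameter: δ = d / √(1/n₁ + 1/n₂) = 0.2250 / √(1/54 + 1/17) = 0.8090
Critical value for a one-sided test at α = 0.02: z_α = 2.054.
Power = P(Z > 2.054 − δ) = Φ(-1.245) = 0.1066.
Type II error: β = 1 − power = 1 − 0.1066 = 0.8934.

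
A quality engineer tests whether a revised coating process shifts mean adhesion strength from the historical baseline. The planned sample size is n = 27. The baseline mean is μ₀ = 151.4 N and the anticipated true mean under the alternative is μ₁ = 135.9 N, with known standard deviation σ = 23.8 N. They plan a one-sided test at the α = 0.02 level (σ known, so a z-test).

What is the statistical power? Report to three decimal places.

Power ≈ 0.908

Standardized effect: d = |μ₁ − μ₀| / σ = |135.9 − 151.4| / 23.8 = 0.6513
Noncentrality parameter: δ = d·√n = 0.6513 × √27 = 3.3840
Critical value for a one-sided test at α = 0.02: z_α = 2.054.
Power = Φ(δ − 2.054) = Φ(1.330) = 0.9083.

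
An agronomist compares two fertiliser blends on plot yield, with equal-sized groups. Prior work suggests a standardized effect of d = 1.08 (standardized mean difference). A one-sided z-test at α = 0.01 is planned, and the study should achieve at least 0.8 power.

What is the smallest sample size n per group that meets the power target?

n = 18 per group

Set Φ(δ − 2.326) = 0.8; then δ − 2.326 = Φ⁻¹(0.8) = 0.842, giving δ = 3.168.
δ = d·√(n/2) ⇒ n = 2(δ/d)² = 2 × (3.168 / 1.08)² = 17.21.
Rounding up, n = 18 per group.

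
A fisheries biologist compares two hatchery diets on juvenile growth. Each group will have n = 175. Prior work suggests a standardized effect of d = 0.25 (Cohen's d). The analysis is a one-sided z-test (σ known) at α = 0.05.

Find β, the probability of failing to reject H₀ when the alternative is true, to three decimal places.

β ≈ 0.244

Noncentrality parameter: δ = d·√(n/2) = 0.25 × √(175/2) = 2.3385
Critical value for a one-sided test at α = 0.05: z_α = 1.645.
Power = P(Z > 1.645 − δ) = Φ(0.694) = 0.7561.
Type II error: β = 1 − power = 1 − 0.7561 = 0.2439.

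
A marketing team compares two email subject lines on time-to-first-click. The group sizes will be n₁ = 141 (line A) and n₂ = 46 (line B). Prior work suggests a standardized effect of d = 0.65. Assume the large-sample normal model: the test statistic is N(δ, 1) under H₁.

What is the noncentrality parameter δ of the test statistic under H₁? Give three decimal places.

The noncentrality parameter scales effect size by the design's sample-size factor: δ = d / √(1/n₁ + 1/n₂) = 0.65 / √(1/141 + 1/46) = 3.8281

δ ≈ 3.828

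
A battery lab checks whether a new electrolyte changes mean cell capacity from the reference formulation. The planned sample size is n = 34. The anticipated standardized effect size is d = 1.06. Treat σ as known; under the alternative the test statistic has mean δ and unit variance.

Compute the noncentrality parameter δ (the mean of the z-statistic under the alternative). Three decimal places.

δ ≈ 6.181

δ = d·√n = 1.06 × √34 = 6.1808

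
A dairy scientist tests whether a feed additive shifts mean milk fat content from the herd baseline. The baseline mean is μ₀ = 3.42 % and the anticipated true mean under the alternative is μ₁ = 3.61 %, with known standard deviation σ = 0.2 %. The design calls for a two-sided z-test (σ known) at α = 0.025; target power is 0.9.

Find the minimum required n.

n = 14

Standardized effect: d = |μ₁ − μ₀| / σ = |3.61 − 3.42| / 0.2 = 0.9500
Set Φ(δ − 2.241) = 0.9; then δ − 2.241 = Φ⁻¹(0.9) = 1.282, giving δ = 3.523.
(The Φ(−δ − z_{α/2}) term is vanishingly small for δ > 0 and is dropped in the standard sample-size formula.)
δ = d·√n ⇒ n = (δ/d)² = (3.523 / 0.9500)² = 13.75.
Rounding up, n = 14.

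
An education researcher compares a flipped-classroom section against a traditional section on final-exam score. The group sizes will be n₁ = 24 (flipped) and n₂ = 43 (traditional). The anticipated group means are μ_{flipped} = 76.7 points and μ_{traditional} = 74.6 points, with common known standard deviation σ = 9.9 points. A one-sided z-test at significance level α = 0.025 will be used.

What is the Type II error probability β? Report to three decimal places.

β ≈ 0.870

Standardized effect: d = |μ_{flipped} − μ_{traditional}| / σ = |76.7 − 74.6| / 9.9 = 0.2121
Noncentrality parameter: λ = d / √(1/n₁ + 1/n₂) = 0.2121 / √(1/24 + 1/43) = 0.8325
Critical value for a one-sided test at α = 0.025: z_α = 1.960.
Power = Φ(λ − 1.960) = Φ(-1.127) = 0.1298.
Type II error: β = 1 − power = 1 − 0.1298 = 0.8702.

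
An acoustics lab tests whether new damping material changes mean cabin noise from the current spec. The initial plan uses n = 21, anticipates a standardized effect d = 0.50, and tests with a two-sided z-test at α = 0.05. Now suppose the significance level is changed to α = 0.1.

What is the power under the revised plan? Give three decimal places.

δ = d·√n = 0.50 × √21 = 2.2913 (unchanged). New critical value: z_{0.05} = 1.645.
Revised power = Φ(δ − 1.645) + Φ(−δ − 1.645) = Φ(0.646) + Φ(-3.936) = 0.7410 + 0.0000 = 0.7410.

Power ≈ 0.741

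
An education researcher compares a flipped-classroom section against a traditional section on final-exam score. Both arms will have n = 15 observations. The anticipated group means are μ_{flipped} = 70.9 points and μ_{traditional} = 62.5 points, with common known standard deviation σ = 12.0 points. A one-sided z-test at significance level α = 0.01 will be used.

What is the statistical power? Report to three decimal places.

Standardized effect: d = |μ_{flipped} − μ_{traditional}| / σ = |70.9 − 62.5| / 12.0 = 0.7000
Noncentrality parameter: δ = d·√(n/2) = 0.7000 × √(15/2) = 1.9170
Critical value for a one-sided test at α = 0.01: z_α = 2.326.
Power = Φ(δ − 2.326) = Φ(-0.409) = 0.3412.

Power ≈ 0.341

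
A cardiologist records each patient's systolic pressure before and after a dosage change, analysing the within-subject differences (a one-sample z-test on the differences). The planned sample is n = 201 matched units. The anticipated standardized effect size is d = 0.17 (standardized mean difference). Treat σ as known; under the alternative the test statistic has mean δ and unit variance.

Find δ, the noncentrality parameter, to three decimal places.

δ ≈ 2.410

The noncentrality parameter scales effect size by the design's sample-size factor: δ = d·√n = 0.17 × √201 = 2.4102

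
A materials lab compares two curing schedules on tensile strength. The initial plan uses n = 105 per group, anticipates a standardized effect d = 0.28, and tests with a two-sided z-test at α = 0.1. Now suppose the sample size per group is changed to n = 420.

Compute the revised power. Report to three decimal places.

Power ≈ 0.992

With n = 420 per group: δ = d·√(n/2) = 0.28 × √(420/2) = 4.0576. Critical value z_{0.05} = 1.645.
Revised power = Φ(δ − 1.645) + Φ(−δ − 1.645) = Φ(2.413) + Φ(-5.702) = 0.9921 + 0.0000 = 0.9921.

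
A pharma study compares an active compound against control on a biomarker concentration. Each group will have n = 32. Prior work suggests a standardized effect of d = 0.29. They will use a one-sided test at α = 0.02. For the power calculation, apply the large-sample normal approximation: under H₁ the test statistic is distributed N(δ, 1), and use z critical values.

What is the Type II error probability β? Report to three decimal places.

β ≈ 0.814

Noncentrality parameter: δ = d·√(n/2) = 0.29 × √(32/2) = 1.1600
Critical value for a one-sided test at α = 0.02: z_α = 2.054.
Power = P(Z > 2.054 − δ) = Φ(-0.894) = 0.1857.
Type II error: β = 1 − power = 1 − 0.1857 = 0.8143.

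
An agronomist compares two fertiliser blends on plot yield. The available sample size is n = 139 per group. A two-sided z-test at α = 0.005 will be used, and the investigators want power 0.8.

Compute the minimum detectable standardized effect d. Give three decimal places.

Need Φ(δ − 2.807) = 0.8, so δ = 2.807 + 0.842 = 3.649.
(The second rejection-region term Φ(−δ − z_{α/2}) is negligible and dropped.)
δ = d·√(n/2) ⇒ d = δ/√(n/2) = 3.649/√(139/2) = 0.4377.

d ≈ 0.438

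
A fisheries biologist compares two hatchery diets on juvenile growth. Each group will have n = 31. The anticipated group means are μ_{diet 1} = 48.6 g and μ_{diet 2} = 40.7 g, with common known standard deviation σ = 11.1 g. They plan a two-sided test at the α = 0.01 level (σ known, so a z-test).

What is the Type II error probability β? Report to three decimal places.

Standardized effect: d = |μ_{diet 1} − μ_{diet 2}| / σ = |48.6 − 40.7| / 11.1 = 0.7117
Noncentrality parameter: δ = d·√(n/2) = 0.7117 × √(31/2) = 2.8020
Critical value for a two-sided test at α = 0.01: z_{α/2} = 2.576.
Power = Φ(δ − 2.576) + Φ(−δ − 2.576) = Φ(0.226) + Φ(-5.378) = 0.5895 + 0.0000 = 0.5895.
Type II error: β = 1 − power = 1 − 0.5895 = 0.4105.

β ≈ 0.411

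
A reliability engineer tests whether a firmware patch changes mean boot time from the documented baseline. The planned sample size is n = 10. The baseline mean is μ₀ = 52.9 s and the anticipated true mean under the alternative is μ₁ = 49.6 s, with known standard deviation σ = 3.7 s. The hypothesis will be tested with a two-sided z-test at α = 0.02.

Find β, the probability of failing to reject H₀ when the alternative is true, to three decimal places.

β ≈ 0.311

Standardized effect: d = |μ₁ − μ₀| / σ = |49.6 − 52.9| / 3.7 = 0.8919
Noncentrality parameter: δ = d·√n = 0.8919 × √10 = 2.8204
Two-sided α = 0.02 → critical value z_{0.01} = 2.326.
Power = Φ(δ − 2.326) + Φ(−δ − 2.326) = Φ(0.494) + Φ(-5.147) = 0.6894 + 0.0000 = 0.6894.
Type II error: β = 1 − power = 1 − 0.6894 = 0.3106.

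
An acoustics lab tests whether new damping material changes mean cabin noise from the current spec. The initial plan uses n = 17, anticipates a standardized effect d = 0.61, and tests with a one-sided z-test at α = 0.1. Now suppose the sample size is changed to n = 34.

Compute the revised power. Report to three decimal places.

With n = 34: δ = d·√n = 0.61 × √34 = 3.5569. Critical value z_{0.1} = 1.282.
Revised power = Φ(δ − 1.282) = Φ(2.275) = 0.9886.

Power ≈ 0.989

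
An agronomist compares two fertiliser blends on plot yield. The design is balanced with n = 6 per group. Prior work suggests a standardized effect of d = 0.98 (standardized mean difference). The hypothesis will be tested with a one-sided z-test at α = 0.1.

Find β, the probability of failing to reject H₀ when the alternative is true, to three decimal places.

Noncentrality parameter: δ = d·√(n/2) = 0.98 × √(6/2) = 1.6974
One-sided α = 0.1 → critical value z_{0.1} = 1.282.
Power = P(Z > 1.282 − δ) = Φ(0.416) = 0.6612.
Type II error: β = 1 − power = 1 − 0.6612 = 0.3388.

β ≈ 0.339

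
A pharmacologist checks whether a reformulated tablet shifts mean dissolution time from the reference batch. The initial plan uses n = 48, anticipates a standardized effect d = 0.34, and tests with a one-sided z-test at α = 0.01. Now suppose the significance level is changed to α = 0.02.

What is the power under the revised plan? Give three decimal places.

δ = d·√n = 0.34 × √48 = 2.3556 (unchanged). New critical value: z_{0.02} = 2.054.
Revised power = Φ(δ − 2.054) = Φ(0.302) = 0.6186.

Power ≈ 0.619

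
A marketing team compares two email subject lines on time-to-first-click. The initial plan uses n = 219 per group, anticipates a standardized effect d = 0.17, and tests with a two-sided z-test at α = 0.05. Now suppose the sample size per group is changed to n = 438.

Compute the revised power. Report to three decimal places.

With n = 438 per group: δ = d·√(n/2) = 0.17 × √(438/2) = 2.5158. Critical value z_{0.025} = 1.960.
Revised power = Φ(δ − 1.960) + Φ(−δ − 1.960) = Φ(0.556) + Φ(-4.476) = 0.7108 + 0.0000 = 0.7108.

Power ≈ 0.711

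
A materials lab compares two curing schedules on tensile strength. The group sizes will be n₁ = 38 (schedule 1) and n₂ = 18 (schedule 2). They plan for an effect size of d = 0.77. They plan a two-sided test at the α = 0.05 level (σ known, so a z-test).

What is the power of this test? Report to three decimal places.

Noncentrality parameter: δ = d / √(1/n₁ + 1/n₂) = 0.77 / √(1/38 + 1/18) = 2.6911
Two-sided α = 0.05 → critical value z_{0.025} = 1.960.
Power = Φ(δ − 1.960) + Φ(−δ − 1.960) = Φ(0.731) + Φ(-4.651) = 0.7676 + 0.0000 = 0.7676.

Power ≈ 0.768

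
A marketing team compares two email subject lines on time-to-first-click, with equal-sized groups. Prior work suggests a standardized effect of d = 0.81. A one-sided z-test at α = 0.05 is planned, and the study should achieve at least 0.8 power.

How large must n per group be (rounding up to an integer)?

n = 19 per group

For power 0.8 need Φ(δ − z_{0.05}) = 0.8, so δ = z_{0.05} + z_{0.20} = 1.645 + 0.842 = 2.486.
δ = d·√(n/2) ⇒ n = 2(δ/d)² = 2 × (2.486 / 0.81)² = 18.85.
Round up to the next whole unit.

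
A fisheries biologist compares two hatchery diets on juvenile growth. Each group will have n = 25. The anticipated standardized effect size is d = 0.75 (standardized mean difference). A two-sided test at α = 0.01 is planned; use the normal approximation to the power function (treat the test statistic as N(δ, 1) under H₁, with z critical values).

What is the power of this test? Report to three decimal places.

Power ≈ 0.530

Noncentrality parameter: δ = d·√(n/2) = 0.75 × √(25/2) = 2.6517
Two-sided α = 0.01 → critical value z_{0.005} = 2.576.
Power = Φ(δ − 2.576) + Φ(−δ − 2.576) = Φ(0.076) + Φ(-5.227) = 0.5302 + 0.0000 = 0.5302.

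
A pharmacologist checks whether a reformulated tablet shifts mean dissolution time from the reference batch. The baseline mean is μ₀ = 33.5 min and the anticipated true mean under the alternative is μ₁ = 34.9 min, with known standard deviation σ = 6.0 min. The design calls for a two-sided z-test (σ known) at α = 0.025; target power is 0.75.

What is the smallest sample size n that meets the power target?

n = 157

Standardized effect: d = |μ₁ − μ₀| / σ = |34.9 − 33.5| / 6.0 = 0.2333
For power 0.75 need Φ(δ − z_{0.0125}) = 0.75, so δ = z_{0.0125} + z_{0.25} = 2.241 + 0.674 = 2.916.
(Ignoring the negligible lower-tail rejection probability gives the usual closed-form inversion.)
δ = d·√n ⇒ n = (δ/d)² = (2.916 / 0.2333)² = 156.17.
Rounding up, n = 157.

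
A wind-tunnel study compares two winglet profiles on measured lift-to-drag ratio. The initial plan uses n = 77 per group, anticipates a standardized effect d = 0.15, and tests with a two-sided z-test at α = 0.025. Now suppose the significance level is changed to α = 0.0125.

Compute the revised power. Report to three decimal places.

Power ≈ 0.059

δ = d·√(n/2) = 0.15 × √(77/2) = 0.9307 (unchanged). New critical value: z_{0.0063} = 2.498.
Revised power = Φ(δ − 2.498) + Φ(−δ − 2.498) = Φ(-1.567) + Φ(-3.428) = 0.0586 + 0.0003 = 0.0589.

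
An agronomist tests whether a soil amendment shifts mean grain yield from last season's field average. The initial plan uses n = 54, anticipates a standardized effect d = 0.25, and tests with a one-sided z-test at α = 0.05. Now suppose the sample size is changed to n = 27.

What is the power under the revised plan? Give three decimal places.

Power ≈ 0.365

With n = 27: δ = d·√n = 0.25 × √27 = 1.2990. Critical value z_{0.05} = 1.645.
Revised power = Φ(δ − 1.645) = Φ(-0.346) = 0.3647.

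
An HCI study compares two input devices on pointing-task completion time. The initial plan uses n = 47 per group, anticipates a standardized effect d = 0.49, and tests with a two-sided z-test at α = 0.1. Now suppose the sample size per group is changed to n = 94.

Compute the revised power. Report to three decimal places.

With n = 94 per group: δ = d·√(n/2) = 0.49 × √(94/2) = 3.3593. Critical value z_{0.05} = 1.645.
Revised power = Φ(δ − 1.645) + Φ(−δ − 1.645) = Φ(1.714) + Φ(-5.004) = 0.9568 + 0.0000 = 0.9568.

Power ≈ 0.957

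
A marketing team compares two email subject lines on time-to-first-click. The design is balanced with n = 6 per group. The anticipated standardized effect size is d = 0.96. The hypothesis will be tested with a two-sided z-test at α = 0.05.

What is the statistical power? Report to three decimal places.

Noncentrality parameter: δ = d·√(n/2) = 0.96 × √(6/2) = 1.6628
Critical value for a two-sided test at α = 0.05: z_{α/2} = 1.960.
Power = Φ(δ − 1.960) + Φ(−δ − 1.960) = Φ(-0.297) + Φ(-3.623) = 0.3832 + 0.0001 = 0.3833.

Power ≈ 0.383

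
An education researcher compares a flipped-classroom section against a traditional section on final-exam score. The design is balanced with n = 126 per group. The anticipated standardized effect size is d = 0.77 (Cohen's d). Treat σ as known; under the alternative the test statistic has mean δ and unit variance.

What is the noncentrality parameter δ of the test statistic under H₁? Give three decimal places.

The noncentrality parameter scales effect size by the design's sample-size factor: δ = d·√(n/2) = 0.77 × √(126/2) = 6.1117

δ ≈ 6.112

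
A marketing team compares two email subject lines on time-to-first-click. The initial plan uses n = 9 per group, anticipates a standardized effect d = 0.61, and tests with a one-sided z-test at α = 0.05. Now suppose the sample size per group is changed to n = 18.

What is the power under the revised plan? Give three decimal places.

Power ≈ 0.573

With n = 18 per group: δ = d·√(n/2) = 0.61 × √(18/2) = 1.8300. Critical value z_{0.05} = 1.645.
Revised power = Φ(δ − 1.645) = Φ(0.185) = 0.5734.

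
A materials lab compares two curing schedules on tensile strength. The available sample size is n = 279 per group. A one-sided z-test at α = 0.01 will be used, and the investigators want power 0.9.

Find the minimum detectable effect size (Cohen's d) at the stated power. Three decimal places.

Need Φ(δ − 2.326) = 0.9, so δ = 2.326 + 1.282 = 3.608.
δ = d·√(n/2) ⇒ d = δ/√(n/2) = 3.608/√(279/2) = 0.3055.

d ≈ 0.305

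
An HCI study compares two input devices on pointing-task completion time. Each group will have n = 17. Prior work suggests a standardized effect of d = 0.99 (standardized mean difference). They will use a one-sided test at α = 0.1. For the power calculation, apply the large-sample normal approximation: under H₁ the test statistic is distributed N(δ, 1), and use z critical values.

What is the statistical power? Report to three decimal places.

Power ≈ 0.946

Noncentrality parameter: δ = d·√(n/2) = 0.99 × √(17/2) = 2.8863
Critical value for a one-sided test at α = 0.1: z_α = 1.282.
Power = Φ(δ − 1.282) = Φ(1.605) = 0.9457.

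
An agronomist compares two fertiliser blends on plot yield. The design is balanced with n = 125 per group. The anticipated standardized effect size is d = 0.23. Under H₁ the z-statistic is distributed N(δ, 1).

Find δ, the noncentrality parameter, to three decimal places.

δ = d·√(n/2) = 0.23 × √(125/2) = 1.8183

δ ≈ 1.818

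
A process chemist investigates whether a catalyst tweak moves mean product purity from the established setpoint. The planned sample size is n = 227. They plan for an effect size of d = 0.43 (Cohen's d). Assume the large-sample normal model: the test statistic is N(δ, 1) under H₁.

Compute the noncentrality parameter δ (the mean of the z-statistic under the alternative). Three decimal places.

δ ≈ 6.479

The noncentrality parameter scales effect size by the design's sample-size factor: δ = d·√n = 0.43 × √227 = 6.4786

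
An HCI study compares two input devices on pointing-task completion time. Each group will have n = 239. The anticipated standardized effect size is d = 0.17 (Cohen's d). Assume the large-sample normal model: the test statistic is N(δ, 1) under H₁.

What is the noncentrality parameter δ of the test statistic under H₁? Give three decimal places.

δ = d·√(n/2) = 0.17 × √(239/2) = 1.8584

δ ≈ 1.858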